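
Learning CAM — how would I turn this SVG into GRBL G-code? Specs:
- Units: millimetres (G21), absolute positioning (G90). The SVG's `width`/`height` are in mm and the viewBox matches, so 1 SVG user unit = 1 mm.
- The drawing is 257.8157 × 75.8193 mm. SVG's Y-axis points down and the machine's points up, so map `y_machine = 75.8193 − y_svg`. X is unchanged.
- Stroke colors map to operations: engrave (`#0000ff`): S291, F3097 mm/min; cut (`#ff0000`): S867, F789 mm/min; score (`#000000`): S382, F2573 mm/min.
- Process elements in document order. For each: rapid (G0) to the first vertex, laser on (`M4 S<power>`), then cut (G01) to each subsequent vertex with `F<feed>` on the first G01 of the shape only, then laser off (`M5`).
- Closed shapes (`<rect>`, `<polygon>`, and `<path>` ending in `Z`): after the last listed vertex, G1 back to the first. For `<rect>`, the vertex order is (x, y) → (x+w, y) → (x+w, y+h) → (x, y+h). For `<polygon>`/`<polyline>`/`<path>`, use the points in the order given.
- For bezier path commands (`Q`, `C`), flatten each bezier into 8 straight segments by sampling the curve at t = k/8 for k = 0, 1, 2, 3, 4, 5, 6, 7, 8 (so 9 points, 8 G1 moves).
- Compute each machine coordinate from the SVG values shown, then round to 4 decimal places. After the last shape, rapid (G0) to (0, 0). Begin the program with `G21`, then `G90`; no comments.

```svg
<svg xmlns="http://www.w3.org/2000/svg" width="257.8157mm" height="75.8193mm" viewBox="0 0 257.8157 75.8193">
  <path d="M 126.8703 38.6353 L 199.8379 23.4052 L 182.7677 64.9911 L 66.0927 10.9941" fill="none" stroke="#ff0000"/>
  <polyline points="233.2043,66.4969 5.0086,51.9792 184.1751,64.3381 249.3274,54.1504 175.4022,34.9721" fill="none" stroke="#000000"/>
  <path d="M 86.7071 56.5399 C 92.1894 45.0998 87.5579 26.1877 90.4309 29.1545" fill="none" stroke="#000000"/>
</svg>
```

G21
G90
G0 X126.8703 Y37.1840
M4 S867
G01 X199.8379 Y52.4141 F789
G01 X182.7677 Y10.8282
G01 X66.0927 Y64.8252
M5
G0 X233.2043 Y9.3224
M4 S382
G01 X5.0086 Y23.8401 F2573
G01 X184.1751 Y11.4812
G01 X249.3274 Y21.6689
G01 X175.4022 Y40.8472
M5
G0 X86.7071 Y19.2794
M4 S382
G01 X88.3233 Y23.8624 F2573
G01 X89.1978 Y28.8019
G01 X89.5370 Y33.7540
G01 X89.5475 Y38.3747
G01 X89.4356 Y42.3201
G01 X89.4080 Y45.2462
G01 X89.6709 Y46.8091
G01 X90.4309 Y46.6648
M5
G0 X0.0000 Y0.0000

1 u = 1 mm; y_m = 75.8193 − y.

[1] `<path>` open polyline, #ff0000→cut S867 F789: (126.8703,37.1840) → (199.8379,52.4141) → (182.7677,10.8282) → (66.0927,64.8252)

[2] `<polyline>` open polyline, #000000→score S382 F2573: (233.2043,9.3224) → (5.0086,23.8401) → (184.1751,11.4812) → (249.3274,21.6689) → (175.4022,40.8472)

[3] `<path>` cubic bezier, #000000→score S382 F2573: (86.7071,19.2794) → (88.3233,23.8624) → (89.1978,28.8019) → (89.5370,33.7540) → (89.5475,38.3747) → (89.4356,42.3201) → (89.4080,45.2462) → (89.6709,46.8091) → (90.4309,46.6648)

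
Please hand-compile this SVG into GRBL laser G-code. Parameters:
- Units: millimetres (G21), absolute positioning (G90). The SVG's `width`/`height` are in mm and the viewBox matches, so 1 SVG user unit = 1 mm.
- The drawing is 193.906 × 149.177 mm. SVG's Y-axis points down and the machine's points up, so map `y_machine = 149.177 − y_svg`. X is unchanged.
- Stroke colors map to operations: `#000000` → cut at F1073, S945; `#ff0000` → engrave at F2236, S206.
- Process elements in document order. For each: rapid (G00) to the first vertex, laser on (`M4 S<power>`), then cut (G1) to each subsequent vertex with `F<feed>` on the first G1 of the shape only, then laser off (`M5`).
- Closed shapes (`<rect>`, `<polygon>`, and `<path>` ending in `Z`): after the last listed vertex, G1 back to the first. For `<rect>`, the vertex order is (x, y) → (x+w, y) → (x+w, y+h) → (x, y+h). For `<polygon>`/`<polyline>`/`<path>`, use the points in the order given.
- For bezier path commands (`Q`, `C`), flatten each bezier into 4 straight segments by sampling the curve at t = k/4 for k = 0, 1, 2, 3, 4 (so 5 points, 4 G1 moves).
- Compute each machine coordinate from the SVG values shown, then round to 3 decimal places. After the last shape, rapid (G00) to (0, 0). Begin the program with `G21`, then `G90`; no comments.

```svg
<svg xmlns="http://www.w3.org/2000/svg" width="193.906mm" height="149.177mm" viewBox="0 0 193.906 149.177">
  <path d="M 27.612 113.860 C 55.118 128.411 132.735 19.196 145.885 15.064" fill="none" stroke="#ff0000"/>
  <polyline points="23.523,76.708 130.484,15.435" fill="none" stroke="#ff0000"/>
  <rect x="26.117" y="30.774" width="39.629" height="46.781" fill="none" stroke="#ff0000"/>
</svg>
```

G21
G90
G00 X27.612 Y35.317
M4 S206
G1 X55.847 Y44.034 F2236
G1 X92.132 Y77.709
G1 X125.725 Y114.887
G1 X145.885 Y134.113
M5
G00 X23.523 Y72.469
M4 S206
G1 X130.484 Y133.742 F2236
M5
G00 X26.117 Y118.403
M4 S206
G1 X65.746 Y118.403 F2236
G1 X65.746 Y71.622
G1 X26.117 Y71.622
G1 X26.117 Y118.403
M5
G00 X0.000 Y0.000

Since the viewBox matches the mm dimensions, user units are millimetres directly. The only transform is the Y-flip y_m = 149.177 − y_svg.

Shape 1 is a cubic bezier drawn with `<path>`. Its stroke #ff0000 means engrave at S206, F2236. After flipping Y the toolpath is (27.612,35.317) → (55.847,44.034) → (92.132,77.709) → (125.725,114.887) → (145.885,134.113).

Shape 2 is a line segment drawn with `<polyline>`. Its stroke #ff0000 means engrave at S206, F2236. After flipping Y the toolpath is (23.523,72.469) → (130.484,133.742).

Shape 3 is a rectangle drawn with `<rect>`. Its stroke #ff0000 means engrave at S206, F2236. After flipping Y the toolpath is (26.117,118.403) → (65.746,118.403) → (65.746,71.622) → (26.117,71.622) → (26.117,118.403), returning to the start.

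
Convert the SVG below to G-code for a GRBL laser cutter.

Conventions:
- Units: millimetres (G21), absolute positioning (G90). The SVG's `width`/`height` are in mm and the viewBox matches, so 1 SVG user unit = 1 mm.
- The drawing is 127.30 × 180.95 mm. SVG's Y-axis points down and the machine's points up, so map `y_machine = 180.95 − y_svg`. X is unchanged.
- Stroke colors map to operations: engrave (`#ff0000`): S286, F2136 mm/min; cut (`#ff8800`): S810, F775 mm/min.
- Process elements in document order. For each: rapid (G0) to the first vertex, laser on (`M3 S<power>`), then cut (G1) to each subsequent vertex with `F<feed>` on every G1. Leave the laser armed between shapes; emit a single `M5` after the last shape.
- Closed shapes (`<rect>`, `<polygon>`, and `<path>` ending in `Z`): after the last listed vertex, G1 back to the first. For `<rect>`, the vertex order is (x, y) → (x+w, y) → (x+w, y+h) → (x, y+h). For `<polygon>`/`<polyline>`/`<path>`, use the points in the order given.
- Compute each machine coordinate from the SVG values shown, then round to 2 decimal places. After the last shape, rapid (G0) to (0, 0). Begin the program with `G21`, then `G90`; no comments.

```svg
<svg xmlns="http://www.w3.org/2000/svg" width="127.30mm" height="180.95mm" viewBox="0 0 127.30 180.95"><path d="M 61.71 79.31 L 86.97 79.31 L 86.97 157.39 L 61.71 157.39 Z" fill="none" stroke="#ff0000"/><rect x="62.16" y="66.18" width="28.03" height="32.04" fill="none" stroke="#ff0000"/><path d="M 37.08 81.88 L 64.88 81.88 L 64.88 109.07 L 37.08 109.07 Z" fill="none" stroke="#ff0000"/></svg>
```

1 u = 1 mm; y_m = 180.95 − y.

[1] `<path>` rectangle, #ff0000→engrave S286 F2136: (61.71,101.64) → (86.97,101.64) → (86.97,23.56) → (61.71,23.56) → (61.71,101.64) (closed)

[2] `<rect>` rectangle, #ff0000→engrave S286 F2136: (62.16,114.77) → (90.19,114.77) → (90.19,82.73) → (62.16,82.73) → (62.16,114.77) (closed)

[3] `<path>` rectangle, #ff0000→engrave S286 F2136: (37.08,99.07) → (64.88,99.07) → (64.88,71.88) → (37.08,71.88) → (37.08,99.07) (closed)

G21
G90
G0 X61.71 Y101.64
M3 S286
G1 X86.97 Y101.64 F2136
G1 X86.97 Y23.56 F2136
G1 X61.71 Y23.56 F2136
G1 X61.71 Y101.64 F2136
G0 X62.16 Y114.77
M3 S286
G1 X90.19 Y114.77 F2136
G1 X90.19 Y82.73 F2136
G1 X62.16 Y82.73 F2136
G1 X62.16 Y114.77 F2136
G0 X37.08 Y99.07
M3 S286
G1 X64.88 Y99.07 F2136
G1 X64.88 Y71.88 F2136
G1 X37.08 Y71.88 F2136
G1 X37.08 Y99.07 F2136
M5
G0 X0.00 Y0.00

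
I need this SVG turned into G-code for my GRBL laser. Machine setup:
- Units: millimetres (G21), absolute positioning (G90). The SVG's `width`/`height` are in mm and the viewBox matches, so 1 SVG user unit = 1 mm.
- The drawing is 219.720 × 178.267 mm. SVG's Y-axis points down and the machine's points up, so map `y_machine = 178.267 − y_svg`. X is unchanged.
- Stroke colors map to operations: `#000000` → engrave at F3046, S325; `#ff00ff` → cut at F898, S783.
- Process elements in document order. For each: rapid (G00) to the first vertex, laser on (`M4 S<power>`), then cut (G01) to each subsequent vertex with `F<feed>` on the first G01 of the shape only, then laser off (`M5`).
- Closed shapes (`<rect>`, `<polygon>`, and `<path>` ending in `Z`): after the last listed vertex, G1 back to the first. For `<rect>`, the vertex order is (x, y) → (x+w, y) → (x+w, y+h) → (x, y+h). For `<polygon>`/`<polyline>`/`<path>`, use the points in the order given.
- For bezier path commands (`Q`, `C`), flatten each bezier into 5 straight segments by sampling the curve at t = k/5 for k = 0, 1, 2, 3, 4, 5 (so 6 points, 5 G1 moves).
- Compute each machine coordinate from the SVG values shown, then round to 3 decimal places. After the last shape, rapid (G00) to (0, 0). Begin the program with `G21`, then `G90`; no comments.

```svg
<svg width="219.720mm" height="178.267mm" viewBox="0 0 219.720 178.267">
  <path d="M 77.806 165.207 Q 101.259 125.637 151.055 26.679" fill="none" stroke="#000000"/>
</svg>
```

G21
G90
G00 X77.806 Y13.060
M4 S325
G01 X88.241 Y31.264 F3046
G01 X100.783 Y54.218
G01 X115.433 Y81.924
G01 X132.190 Y114.380
G01 X151.055 Y151.588
M5
G00 X0.000 Y0.000

viewBox `0 0 219.720 178.267` with mm width/height → 1 unit = 1 mm. Flip: y_m = 178.267 − y_svg.

**Shape 1** — `<path>` quadratic bezier, stroke `#000000` → engrave (S325, F3046). Control points (SVG): P0=(77.806,165.207), P1=(101.259,125.637), P2=(151.055,26.679); sampled at t=k/5. Machine vertices: (77.806,13.060) → (88.241,31.264) → (100.783,54.218) → (115.433,81.924) → (132.190,114.380) → (151.055,151.588). Open path.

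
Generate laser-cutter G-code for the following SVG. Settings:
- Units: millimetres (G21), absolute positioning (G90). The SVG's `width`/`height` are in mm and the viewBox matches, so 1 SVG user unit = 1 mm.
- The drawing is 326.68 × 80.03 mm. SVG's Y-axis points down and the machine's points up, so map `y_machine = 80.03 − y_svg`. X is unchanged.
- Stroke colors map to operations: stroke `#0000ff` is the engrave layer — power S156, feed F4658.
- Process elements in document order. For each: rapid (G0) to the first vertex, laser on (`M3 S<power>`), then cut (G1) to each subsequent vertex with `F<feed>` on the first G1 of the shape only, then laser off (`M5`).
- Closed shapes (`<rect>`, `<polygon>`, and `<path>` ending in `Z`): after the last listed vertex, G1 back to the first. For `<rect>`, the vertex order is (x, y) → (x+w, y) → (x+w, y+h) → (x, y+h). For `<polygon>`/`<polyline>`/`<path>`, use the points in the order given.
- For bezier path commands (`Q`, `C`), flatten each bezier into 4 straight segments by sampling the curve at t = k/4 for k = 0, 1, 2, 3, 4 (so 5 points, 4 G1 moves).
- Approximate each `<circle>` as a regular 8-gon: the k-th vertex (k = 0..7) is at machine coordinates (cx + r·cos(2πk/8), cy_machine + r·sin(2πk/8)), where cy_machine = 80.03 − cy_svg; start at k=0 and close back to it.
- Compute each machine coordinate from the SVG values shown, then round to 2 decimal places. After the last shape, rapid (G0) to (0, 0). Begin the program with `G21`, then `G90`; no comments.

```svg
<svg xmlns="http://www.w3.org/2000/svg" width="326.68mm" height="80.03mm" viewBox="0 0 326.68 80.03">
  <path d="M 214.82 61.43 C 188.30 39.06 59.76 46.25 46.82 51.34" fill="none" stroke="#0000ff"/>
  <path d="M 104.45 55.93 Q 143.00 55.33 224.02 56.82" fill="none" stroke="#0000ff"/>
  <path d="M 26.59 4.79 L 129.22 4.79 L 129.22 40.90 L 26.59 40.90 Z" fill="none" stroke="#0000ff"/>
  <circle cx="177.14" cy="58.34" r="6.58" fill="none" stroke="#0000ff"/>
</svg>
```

G21
G90
G0 X214.82 Y18.60
M3 S156
G1 X179.20 Y30.33 F4658
G1 X125.73 Y33.94
G1 X74.80 Y32.41
G1 X46.82 Y28.69
M5
G0 X104.45 Y24.10
M3 S156
G1 X126.38 Y24.27 F4658
G1 X153.62 Y24.18
G1 X186.16 Y23.82
G1 X224.02 Y23.21
M5
G0 X26.59 Y75.24
M3 S156
G1 X129.22 Y75.24 F4658
G1 X129.22 Y39.13
G1 X26.59 Y39.13
G1 X26.59 Y75.24
M5
G0 X183.72 Y21.69
M3 S156
G1 X181.79 Y26.34 F4658
G1 X177.14 Y28.27
G1 X172.49 Y26.34
G1 X170.56 Y21.69
G1 X172.49 Y17.04
G1 X177.14 Y15.11
G1 X181.79 Y17.04
G1 X183.72 Y21.69
M5
G0 X0.00 Y0.00

viewBox `0 0 326.68 80.03` with mm width/height → 1 unit = 1 mm. Flip: y_m = 80.03 − y_svg.

**Shape 1** — `<path>` cubic bezier, stroke `#0000ff` → engrave (S156, F4658). Control points (SVG): P0=(214.82,61.43), P1=(188.30,39.06), P2=(59.76,46.25), P3=(46.82,51.34); sampled at t=k/4. Machine vertices: (214.82,18.60) → (179.20,30.33) → (125.73,33.94) → (74.80,32.41) → (46.82,28.69). Open path.

**Shape 2** — `<path>` quadratic bezier, stroke `#0000ff` → engrave (S156, F4658). Control points (SVG): P0=(104.45,55.93), P1=(143.00,55.33), P2=(224.02,56.82); sampled at t=k/4. Machine vertices: (104.45,24.10) → (126.38,24.27) → (153.62,24.18) → (186.16,23.82) → (224.02,23.21). Open path.

**Shape 3** — `<path>` rectangle, stroke `#0000ff` → engrave (S156, F4658). Machine vertices: (26.59,75.24) → (129.22,75.24) → (129.22,39.13) → (26.59,39.13) → (26.59,75.24). Closed: final G1 returns to the first vertex.

**Shape 4** — `<circle>` circle, stroke `#0000ff` → engrave (S156, F4658). Machine vertices: (183.72,21.69) → (181.79,26.34) → (177.14,28.27) → (172.49,26.34) → (170.56,21.69) → (172.49,17.04) → (177.14,15.11) → (181.79,17.04) → (183.72,21.69). Closed: final G1 returns to the first vertex.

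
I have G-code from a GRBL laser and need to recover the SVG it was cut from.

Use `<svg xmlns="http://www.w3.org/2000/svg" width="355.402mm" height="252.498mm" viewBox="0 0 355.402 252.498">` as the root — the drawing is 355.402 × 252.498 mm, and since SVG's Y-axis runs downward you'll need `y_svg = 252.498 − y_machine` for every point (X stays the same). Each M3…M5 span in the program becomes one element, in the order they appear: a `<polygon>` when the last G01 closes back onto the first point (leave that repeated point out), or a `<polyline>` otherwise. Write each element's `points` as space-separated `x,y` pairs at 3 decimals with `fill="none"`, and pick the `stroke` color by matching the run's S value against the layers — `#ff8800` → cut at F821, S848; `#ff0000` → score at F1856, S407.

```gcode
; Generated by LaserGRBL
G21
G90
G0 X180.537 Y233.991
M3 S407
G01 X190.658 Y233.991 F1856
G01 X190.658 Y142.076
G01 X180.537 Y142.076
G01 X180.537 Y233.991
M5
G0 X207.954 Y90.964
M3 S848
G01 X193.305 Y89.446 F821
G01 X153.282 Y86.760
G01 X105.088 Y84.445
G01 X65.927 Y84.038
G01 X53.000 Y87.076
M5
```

Machine Y-up, SVG Y-down with viewBox height 252.498, so y_svg = 252.498 − y_machine; X carries over.

Run 1: the run's S407 means `#ff0000` (score). The run returns to its start, so emit a `<polygon>` with points (Y-flipped): 180.537,18.507 190.658,18.507 190.658,110.422 180.537,110.422.

Run 2: the run's S848 means `#ff8800` (cut). The run is open, so emit a `<polyline>` with points (Y-flipped): 207.954,161.534 193.305,163.052 153.282,165.738 105.088,168.053 65.927,168.460 53.000,165.422.

<svg xmlns="http://www.w3.org/2000/svg" width="355.402mm" height="252.498mm" viewBox="0 0 355.402 252.498">
  <polygon points="180.537,18.507 190.658,18.507 190.658,110.422 180.537,110.422" fill="none" stroke="#ff0000"/>
  <polyline points="207.954,161.534 193.305,163.052 153.282,165.738 105.088,168.053 65.927,168.460 53.000,165.422" fill="none" stroke="#ff8800"/>
</svg>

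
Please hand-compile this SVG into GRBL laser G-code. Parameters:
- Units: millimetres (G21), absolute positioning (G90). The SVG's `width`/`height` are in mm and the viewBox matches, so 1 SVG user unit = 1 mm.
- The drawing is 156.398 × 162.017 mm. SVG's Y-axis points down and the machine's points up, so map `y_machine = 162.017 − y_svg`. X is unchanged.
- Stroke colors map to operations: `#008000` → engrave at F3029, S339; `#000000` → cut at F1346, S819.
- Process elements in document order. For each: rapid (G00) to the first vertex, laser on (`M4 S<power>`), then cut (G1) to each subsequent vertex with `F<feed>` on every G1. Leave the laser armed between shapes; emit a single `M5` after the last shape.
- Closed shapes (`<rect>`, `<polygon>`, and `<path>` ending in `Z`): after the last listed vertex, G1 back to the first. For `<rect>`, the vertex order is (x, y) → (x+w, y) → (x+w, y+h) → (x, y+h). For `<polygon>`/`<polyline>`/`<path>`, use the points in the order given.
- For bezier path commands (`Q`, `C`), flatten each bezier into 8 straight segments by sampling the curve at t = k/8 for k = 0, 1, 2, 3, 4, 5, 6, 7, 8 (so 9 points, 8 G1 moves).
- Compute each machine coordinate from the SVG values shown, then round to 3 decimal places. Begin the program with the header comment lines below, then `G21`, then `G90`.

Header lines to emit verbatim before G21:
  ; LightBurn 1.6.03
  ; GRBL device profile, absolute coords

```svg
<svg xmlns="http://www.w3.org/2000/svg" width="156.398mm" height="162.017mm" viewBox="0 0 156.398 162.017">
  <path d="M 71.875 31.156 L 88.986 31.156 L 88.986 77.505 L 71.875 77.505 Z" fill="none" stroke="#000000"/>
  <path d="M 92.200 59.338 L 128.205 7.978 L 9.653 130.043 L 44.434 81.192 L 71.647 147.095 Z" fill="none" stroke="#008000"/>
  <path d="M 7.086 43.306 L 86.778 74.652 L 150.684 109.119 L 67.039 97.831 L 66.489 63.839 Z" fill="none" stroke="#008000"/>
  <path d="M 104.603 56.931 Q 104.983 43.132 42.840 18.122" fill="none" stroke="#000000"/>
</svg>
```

; LightBurn 1.6.03
; GRBL device profile, absolute coords
G21
G90
G00 X71.875 Y130.861
M4 S819
G1 X88.986 Y130.861 F1346
G1 X88.986 Y84.512 F1346
G1 X71.875 Y84.512 F1346
G1 X71.875 Y130.861 F1346
G00 X92.200 Y102.679
M4 S339
G1 X128.205 Y154.039 F3029
G1 X9.653 Y31.974 F3029
G1 X44.434 Y80.825 F3029
G1 X71.647 Y14.922 F3029
G1 X92.200 Y102.679 F3029
G00 X7.086 Y118.711
M4 S339
G1 X86.778 Y87.365 F3029
G1 X150.684 Y52.898 F3029
G1 X67.039 Y64.186 F3029
G1 X66.489 Y98.178 F3029
G1 X7.086 Y118.711 F3029
G00 X104.603 Y105.086
M4 S819
G1 X103.721 Y108.711 F1346
G1 X100.885 Y112.686 F1346
G1 X96.096 Y117.012 F1346
G1 X89.352 Y121.688 F1346
G1 X80.655 Y126.714 F1346
G1 X70.004 Y132.091 F1346
G1 X57.399 Y137.818 F1346
G1 X42.840 Y143.895 F1346
M5

Since the viewBox matches the mm dimensions, user units are millimetres directly. The only transform is the Y-flip y_m = 162.017 − y_svg.

Shape 1 is a rectangle drawn with `<path>`. Its stroke #000000 means cut at S819, F1346. After flipping Y the toolpath is (71.875,130.861) → (88.986,130.861) → (88.986,84.512) → (71.875,84.512) → (71.875,130.861), returning to the start.

Shape 2 is a closed polygon drawn with `<path>`. Its stroke #008000 means engrave at S339, F3029. After flipping Y the toolpath is (92.200,102.679) → (128.205,154.039) → (9.653,31.974) → (44.434,80.825) → (71.647,14.922) → (92.200,102.679), returning to the start.

Shape 3 is a closed polygon drawn with `<path>`. Its stroke #008000 means engrave at S339, F3029. After flipping Y the toolpath is (7.086,118.711) → (86.778,87.365) → (150.684,52.898) → (67.039,64.186) → (66.489,98.178) → (7.086,118.711), returning to the start.

Shape 4 is a quadratic bezier drawn with `<path>`. Its stroke #000000 means cut at S819, F1346. After flipping Y the toolpath is (104.603,105.086) → (103.721,108.711) → (100.885,112.686) → (96.096,117.012) → (89.352,121.688) → (80.655,126.714) → (70.004,132.091) → (57.399,137.818) → (42.840,143.895).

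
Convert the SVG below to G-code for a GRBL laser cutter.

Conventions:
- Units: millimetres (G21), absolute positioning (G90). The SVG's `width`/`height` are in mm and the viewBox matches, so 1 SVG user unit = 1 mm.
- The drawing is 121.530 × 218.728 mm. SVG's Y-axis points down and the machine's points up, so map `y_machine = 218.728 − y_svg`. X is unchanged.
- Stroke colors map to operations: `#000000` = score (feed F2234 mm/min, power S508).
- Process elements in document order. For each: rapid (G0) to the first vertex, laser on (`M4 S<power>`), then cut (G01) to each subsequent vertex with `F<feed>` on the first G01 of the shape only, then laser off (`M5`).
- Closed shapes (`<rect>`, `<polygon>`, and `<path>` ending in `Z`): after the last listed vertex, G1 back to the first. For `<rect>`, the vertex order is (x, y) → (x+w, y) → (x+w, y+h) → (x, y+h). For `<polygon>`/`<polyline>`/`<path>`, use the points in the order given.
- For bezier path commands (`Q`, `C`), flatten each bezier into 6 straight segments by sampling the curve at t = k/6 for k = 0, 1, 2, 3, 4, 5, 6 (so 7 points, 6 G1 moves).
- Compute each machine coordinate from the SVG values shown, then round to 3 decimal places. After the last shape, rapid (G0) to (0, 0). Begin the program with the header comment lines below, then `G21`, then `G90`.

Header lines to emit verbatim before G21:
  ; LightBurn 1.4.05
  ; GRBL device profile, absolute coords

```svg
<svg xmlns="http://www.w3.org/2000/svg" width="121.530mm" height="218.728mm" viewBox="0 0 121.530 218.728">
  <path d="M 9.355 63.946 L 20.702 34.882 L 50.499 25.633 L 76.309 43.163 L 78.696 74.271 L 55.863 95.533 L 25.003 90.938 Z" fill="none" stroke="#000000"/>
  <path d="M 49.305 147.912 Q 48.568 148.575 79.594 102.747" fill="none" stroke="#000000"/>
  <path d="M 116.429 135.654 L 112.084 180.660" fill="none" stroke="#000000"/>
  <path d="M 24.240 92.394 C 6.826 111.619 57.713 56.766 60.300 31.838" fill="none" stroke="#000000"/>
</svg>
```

Since the viewBox matches the mm dimensions, user units are millimetres directly. The only transform is the Y-flip y_m = 218.728 − y_svg.

Shape 1 is a regular polygon drawn with `<path>`. Its stroke #000000 means score at S508, F2234. After flipping Y the toolpath is (9.355,154.782) → (20.702,183.846) → (50.499,193.095) → (76.309,175.565) → (78.696,144.457) → (55.863,123.195) → (25.003,127.790) → (9.355,154.782), returning to the start.

Shape 2 is a quadratic bezier drawn with `<path>`. Its stroke #000000 means score at S508, F2234. After flipping Y the toolpath is (49.305,70.816) → (49.942,71.886) → (52.343,75.540) → (56.509,81.776) → (62.439,90.595) → (70.134,101.996) → (79.594,115.981).

Shape 3 is a line segment drawn with `<path>`. Its stroke #000000 means score at S508, F2234. After flipping Y the toolpath is (116.429,83.074) → (112.084,38.068).

Shape 4 is a cubic bezier drawn with `<path>`. Its stroke #000000 means score at S508, F2234. After flipping Y the toolpath is (24.240,126.334) → (20.685,122.413) → (25.274,127.950) → (34.770,140.055) → (45.932,155.839) → (55.521,172.414) → (60.300,186.890).

; LightBurn 1.4.05
; GRBL device profile, absolute coords
G21
G90
G0 X9.355 Y154.782
M4 S508
G01 X20.702 Y183.846 F2234
G01 X50.499 Y193.095
G01 X76.309 Y175.565
G01 X78.696 Y144.457
G01 X55.863 Y123.195
G01 X25.003 Y127.790
G01 X9.355 Y154.782
M5
G0 X49.305 Y70.816
M4 S508
G01 X49.942 Y71.886 F2234
G01 X52.343 Y75.540
G01 X56.509 Y81.776
G01 X62.439 Y90.595
G01 X70.134 Y101.996
G01 X79.594 Y115.981
M5
G0 X116.429 Y83.074
M4 S508
G01 X112.084 Y38.068 F2234
M5
G0 X24.240 Y126.334
M4 S508
G01 X20.685 Y122.413 F2234
G01 X25.274 Y127.950
G01 X34.770 Y140.055
G01 X45.932 Y155.839
G01 X55.521 Y172.414
G01 X60.300 Y186.890
M5
G0 X0.000 Y0.000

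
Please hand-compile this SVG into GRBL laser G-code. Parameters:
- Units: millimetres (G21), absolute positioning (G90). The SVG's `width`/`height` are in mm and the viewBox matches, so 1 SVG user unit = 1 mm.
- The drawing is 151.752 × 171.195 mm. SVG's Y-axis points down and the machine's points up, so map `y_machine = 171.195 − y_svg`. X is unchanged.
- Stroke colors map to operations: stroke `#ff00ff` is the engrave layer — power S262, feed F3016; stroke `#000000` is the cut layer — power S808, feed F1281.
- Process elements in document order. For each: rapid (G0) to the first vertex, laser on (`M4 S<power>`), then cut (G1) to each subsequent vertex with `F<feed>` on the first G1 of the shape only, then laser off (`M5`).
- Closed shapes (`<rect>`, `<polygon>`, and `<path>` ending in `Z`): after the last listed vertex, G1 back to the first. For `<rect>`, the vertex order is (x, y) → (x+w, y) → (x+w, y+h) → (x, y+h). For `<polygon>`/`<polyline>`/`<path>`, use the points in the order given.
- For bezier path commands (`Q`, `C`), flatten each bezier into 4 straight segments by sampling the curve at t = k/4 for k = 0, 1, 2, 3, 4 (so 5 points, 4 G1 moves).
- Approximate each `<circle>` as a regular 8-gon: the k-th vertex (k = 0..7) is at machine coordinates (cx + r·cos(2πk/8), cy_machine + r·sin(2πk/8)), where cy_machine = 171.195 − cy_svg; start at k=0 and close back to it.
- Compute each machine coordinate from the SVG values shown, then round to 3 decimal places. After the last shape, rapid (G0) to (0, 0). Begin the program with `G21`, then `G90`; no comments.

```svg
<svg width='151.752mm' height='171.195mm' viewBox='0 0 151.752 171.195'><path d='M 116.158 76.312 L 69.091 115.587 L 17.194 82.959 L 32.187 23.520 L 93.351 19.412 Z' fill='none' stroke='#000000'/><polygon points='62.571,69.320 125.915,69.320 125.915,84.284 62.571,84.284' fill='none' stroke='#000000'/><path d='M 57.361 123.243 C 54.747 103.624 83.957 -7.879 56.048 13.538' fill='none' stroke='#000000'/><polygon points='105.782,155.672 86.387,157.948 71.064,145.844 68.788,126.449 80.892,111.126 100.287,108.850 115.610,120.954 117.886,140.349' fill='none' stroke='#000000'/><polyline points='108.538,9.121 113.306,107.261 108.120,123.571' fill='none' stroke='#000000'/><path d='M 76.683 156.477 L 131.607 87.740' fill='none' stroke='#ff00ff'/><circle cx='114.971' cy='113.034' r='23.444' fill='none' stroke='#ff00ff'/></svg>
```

viewBox `0 0 151.752 171.195` with mm width/height → 1 unit = 1 mm. Flip: y_m = 171.195 − y_svg.

**Shape 1** — `<path>` regular polygon, stroke `#000000` → cut (S808, F1281). Machine vertices: (116.158,94.883) → (69.091,55.608) → (17.194,88.236) → (32.187,147.675) → (93.351,151.783) → (116.158,94.883). Closed: final G1 returns to the first vertex.

**Shape 2** — `<polygon>` rectangle, stroke `#000000` → cut (S808, F1281). Machine vertices: (62.571,101.875) → (125.915,101.875) → (125.915,86.911) → (62.571,86.911) → (62.571,101.875). Closed: final G1 returns to the first vertex.

**Shape 3** — `<path>` cubic bezier, stroke `#000000` → cut (S808, F1281). Control points (SVG): P0=(57.361,123.243), P1=(54.747,103.624), P2=(83.957,-7.879), P3=(56.048,13.538); sampled at t=k/4. Machine vertices: (57.361,47.952) → (59.978,76.382) → (66.190,118.193) → (67.660,152.310) → (56.048,157.657). Open path.

**Shape 4** — `<polygon>` regular polygon, stroke `#000000` → cut (S808, F1281). Machine vertices: (105.782,15.523) → (86.387,13.247) → (71.064,25.351) → (68.788,44.746) → (80.892,60.069) → (100.287,62.345) → (115.610,50.241) → (117.886,30.846) → (105.782,15.523). Closed: final G1 returns to the first vertex.

**Shape 5** — `<polyline>` open polyline, stroke `#000000` → cut (S808, F1281). Machine vertices: (108.538,162.074) → (113.306,63.934) → (108.120,47.624). Open path.

**Shape 6** — `<path>` line segment, stroke `#ff00ff` → engrave (S262, F3016). Machine vertices: (76.683,14.718) → (131.607,83.455). Open path.

**Shape 7** — `<circle>` circle, stroke `#ff00ff` → engrave (S262, F3016). Machine vertices: (138.415,58.161) → (131.548,74.738) → (114.971,81.605) → (98.394,74.738) → (91.527,58.161) → (98.394,41.584) → (114.971,34.717) → (131.548,41.584) → (138.415,58.161). Closed: final G1 returns to the first vertex.

G21
G90
G0 X116.158 Y94.883
M4 S808
G1 X69.091 Y55.608 F1281
G1 X17.194 Y88.236
G1 X32.187 Y147.675
G1 X93.351 Y151.783
G1 X116.158 Y94.883
M5
G0 X62.571 Y101.875
M4 S808
G1 X125.915 Y101.875 F1281
G1 X125.915 Y86.911
G1 X62.571 Y86.911
G1 X62.571 Y101.875
M5
G0 X57.361 Y47.952
M4 S808
G1 X59.978 Y76.382 F1281
G1 X66.190 Y118.193
G1 X67.660 Y152.310
G1 X56.048 Y157.657
M5
G0 X105.782 Y15.523
M4 S808
G1 X86.387 Y13.247 F1281
G1 X71.064 Y25.351
G1 X68.788 Y44.746
G1 X80.892 Y60.069
G1 X100.287 Y62.345
G1 X115.610 Y50.241
G1 X117.886 Y30.846
G1 X105.782 Y15.523
M5
G0 X108.538 Y162.074
M4 S808
G1 X113.306 Y63.934 F1281
G1 X108.120 Y47.624
M5
G0 X76.683 Y14.718
M4 S262
G1 X131.607 Y83.455 F3016
M5
G0 X138.415 Y58.161
M4 S262
G1 X131.548 Y74.738 F3016
G1 X114.971 Y81.605
G1 X98.394 Y74.738
G1 X91.527 Y58.161
G1 X98.394 Y41.584
G1 X114.971 Y34.717
G1 X131.548 Y41.584
G1 X138.415 Y58.161
M5
G0 X0.000 Y0.000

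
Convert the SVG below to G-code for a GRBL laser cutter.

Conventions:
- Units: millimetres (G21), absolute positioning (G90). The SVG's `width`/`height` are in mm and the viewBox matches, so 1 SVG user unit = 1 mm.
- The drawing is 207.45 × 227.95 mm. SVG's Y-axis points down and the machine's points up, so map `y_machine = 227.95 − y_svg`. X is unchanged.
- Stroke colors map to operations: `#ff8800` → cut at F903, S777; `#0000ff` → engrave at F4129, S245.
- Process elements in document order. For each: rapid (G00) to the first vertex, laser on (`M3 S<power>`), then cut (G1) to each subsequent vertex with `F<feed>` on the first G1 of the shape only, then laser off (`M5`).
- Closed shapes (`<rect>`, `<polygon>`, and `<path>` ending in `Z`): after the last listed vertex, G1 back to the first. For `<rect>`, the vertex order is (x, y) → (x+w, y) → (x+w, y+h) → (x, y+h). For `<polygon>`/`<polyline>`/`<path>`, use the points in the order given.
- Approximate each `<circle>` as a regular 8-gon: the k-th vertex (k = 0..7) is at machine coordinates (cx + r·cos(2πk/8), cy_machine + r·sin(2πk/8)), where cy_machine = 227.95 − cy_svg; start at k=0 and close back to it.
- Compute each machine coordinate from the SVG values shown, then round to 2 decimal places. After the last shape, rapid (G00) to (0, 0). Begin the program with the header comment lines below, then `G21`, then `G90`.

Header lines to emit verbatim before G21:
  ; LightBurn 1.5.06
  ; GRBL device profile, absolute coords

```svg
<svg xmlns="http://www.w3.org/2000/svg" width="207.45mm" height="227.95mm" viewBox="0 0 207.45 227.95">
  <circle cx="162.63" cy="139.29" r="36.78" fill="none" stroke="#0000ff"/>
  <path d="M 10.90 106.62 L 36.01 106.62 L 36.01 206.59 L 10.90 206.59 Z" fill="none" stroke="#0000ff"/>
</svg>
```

; LightBurn 1.5.06
; GRBL device profile, absolute coords
G21
G90
G00 X199.41 Y88.66
M3 S245
G1 X188.64 Y114.67 F4129
G1 X162.63 Y125.44
G1 X136.62 Y114.67
G1 X125.85 Y88.66
G1 X136.62 Y62.65
G1 X162.63 Y51.88
G1 X188.64 Y62.65
G1 X199.41 Y88.66
M5
G00 X10.90 Y121.33
M3 S245
G1 X36.01 Y121.33 F4129
G1 X36.01 Y21.36
G1 X10.90 Y21.36
G1 X10.90 Y121.33
M5
G00 X0.00 Y0.00

Since the viewBox matches the mm dimensions, user units are millimetres directly. The only transform is the Y-flip y_m = 227.95 − y_svg.

Shape 1 is a circle drawn with `<circle>`. Its stroke #0000ff means engrave at S245, F4129. After flipping Y the toolpath is (199.41,88.66) → (188.64,114.67) → (162.63,125.44) → (136.62,114.67) → (125.85,88.66) → (136.62,62.65) → (162.63,51.88) → (188.64,62.65) → (199.41,88.66), returning to the start.

Shape 2 is a rectangle drawn with `<path>`. Its stroke #0000ff means engrave at S245, F4129. After flipping Y the toolpath is (10.90,121.33) → (36.01,121.33) → (36.01,21.36) → (10.90,21.36) → (10.90,121.33), returning to the start.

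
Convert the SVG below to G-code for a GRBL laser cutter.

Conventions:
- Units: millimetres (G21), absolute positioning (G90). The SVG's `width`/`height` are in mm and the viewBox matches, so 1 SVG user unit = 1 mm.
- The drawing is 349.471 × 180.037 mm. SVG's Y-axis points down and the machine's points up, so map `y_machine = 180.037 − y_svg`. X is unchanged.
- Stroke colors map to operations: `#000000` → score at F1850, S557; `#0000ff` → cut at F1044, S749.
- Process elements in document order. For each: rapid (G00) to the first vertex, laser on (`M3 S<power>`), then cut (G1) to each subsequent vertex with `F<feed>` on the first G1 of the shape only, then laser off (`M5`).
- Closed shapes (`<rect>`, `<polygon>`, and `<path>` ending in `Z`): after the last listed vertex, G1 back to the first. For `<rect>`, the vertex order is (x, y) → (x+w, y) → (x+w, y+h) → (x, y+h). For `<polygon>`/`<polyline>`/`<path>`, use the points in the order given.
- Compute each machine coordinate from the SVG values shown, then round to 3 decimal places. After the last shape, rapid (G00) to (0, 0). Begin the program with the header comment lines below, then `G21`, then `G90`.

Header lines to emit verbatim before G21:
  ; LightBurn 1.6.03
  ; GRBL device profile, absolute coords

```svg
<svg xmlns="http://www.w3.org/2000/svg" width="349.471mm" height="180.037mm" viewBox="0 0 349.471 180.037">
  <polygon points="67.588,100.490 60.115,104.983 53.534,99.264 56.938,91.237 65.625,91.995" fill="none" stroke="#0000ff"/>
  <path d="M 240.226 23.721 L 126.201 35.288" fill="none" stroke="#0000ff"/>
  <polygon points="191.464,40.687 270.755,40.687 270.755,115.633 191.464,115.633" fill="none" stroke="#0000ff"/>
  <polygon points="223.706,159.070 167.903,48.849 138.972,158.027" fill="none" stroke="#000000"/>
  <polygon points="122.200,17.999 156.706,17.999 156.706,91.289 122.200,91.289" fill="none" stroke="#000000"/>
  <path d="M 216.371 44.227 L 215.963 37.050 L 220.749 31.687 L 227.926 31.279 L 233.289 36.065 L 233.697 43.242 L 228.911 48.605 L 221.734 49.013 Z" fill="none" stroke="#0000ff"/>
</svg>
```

Since the viewBox matches the mm dimensions, user units are millimetres directly. The only transform is the Y-flip y_m = 180.037 − y_svg.

Shape 1 is a regular polygon drawn with `<polygon>`. Its stroke #0000ff means cut at S749, F1044. After flipping Y the toolpath is (67.588,79.547) → (60.115,75.054) → (53.534,80.773) → (56.938,88.800) → (65.625,88.042) → (67.588,79.547), returning to the start.

Shape 2 is a line segment drawn with `<path>`. Its stroke #0000ff means cut at S749, F1044. After flipping Y the toolpath is (240.226,156.316) → (126.201,144.749).

Shape 3 is a rectangle drawn with `<polygon>`. Its stroke #0000ff means cut at S749, F1044. After flipping Y the toolpath is (191.464,139.350) → (270.755,139.350) → (270.755,64.404) → (191.464,64.404) → (191.464,139.350), returning to the start.

Shape 4 is a closed polygon drawn with `<polygon>`. Its stroke #000000 means score at S557, F1850. After flipping Y the toolpath is (223.706,20.967) → (167.903,131.188) → (138.972,22.010) → (223.706,20.967), returning to the start.

Shape 5 is a rectangle drawn with `<polygon>`. Its stroke #000000 means score at S557, F1850. After flipping Y the toolpath is (122.200,162.038) → (156.706,162.038) → (156.706,88.748) → (122.200,88.748) → (122.200,162.038), returning to the start.

Shape 6 is a regular polygon drawn with `<path>`. Its stroke #0000ff means cut at S749, F1044. After flipping Y the toolpath is (216.371,135.810) → (215.963,142.987) → (220.749,148.350) → (227.926,148.758) → (233.289,143.972) → (233.697,136.795) → (228.911,131.432) → (221.734,131.024) → (216.371,135.810), returning to the start.

; LightBurn 1.6.03
; GRBL device profile, absolute coords
G21
G90
G00 X67.588 Y79.547
M3 S749
G1 X60.115 Y75.054 F1044
G1 X53.534 Y80.773
G1 X56.938 Y88.800
G1 X65.625 Y88.042
G1 X67.588 Y79.547
M5
G00 X240.226 Y156.316
M3 S749
G1 X126.201 Y144.749 F1044
M5
G00 X191.464 Y139.350
M3 S749
G1 X270.755 Y139.350 F1044
G1 X270.755 Y64.404
G1 X191.464 Y64.404
G1 X191.464 Y139.350
M5
G00 X223.706 Y20.967
M3 S557
G1 X167.903 Y131.188 F1850
G1 X138.972 Y22.010
G1 X223.706 Y20.967
M5
G00 X122.200 Y162.038
M3 S557
G1 X156.706 Y162.038 F1850
G1 X156.706 Y88.748
G1 X122.200 Y88.748
G1 X122.200 Y162.038
M5
G00 X216.371 Y135.810
M3 S749
G1 X215.963 Y142.987 F1044
G1 X220.749 Y148.350
G1 X227.926 Y148.758
G1 X233.289 Y143.972
G1 X233.697 Y136.795
G1 X228.911 Y131.432
G1 X221.734 Y131.024
G1 X216.371 Y135.810
M5
G00 X0.000 Y0.000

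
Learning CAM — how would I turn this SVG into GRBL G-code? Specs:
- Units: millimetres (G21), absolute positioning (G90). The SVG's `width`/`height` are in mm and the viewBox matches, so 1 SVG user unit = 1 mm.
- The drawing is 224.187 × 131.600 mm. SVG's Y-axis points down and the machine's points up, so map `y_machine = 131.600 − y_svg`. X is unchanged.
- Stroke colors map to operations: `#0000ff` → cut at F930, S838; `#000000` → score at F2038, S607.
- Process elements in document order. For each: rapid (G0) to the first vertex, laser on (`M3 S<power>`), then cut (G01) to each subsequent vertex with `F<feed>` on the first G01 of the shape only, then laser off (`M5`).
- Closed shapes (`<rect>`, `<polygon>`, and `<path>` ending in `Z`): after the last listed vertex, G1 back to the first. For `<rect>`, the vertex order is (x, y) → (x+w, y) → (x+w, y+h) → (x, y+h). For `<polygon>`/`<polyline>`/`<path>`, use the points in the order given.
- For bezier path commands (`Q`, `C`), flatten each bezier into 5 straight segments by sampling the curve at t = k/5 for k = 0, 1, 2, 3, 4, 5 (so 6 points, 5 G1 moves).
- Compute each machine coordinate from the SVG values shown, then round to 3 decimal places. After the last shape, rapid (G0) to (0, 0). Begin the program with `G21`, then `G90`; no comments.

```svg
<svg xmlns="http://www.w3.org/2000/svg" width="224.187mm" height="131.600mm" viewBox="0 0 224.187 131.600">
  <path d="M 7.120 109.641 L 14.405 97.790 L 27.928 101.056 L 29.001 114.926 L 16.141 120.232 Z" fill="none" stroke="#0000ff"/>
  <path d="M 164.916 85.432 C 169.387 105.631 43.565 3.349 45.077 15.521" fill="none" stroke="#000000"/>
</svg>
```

Since the viewBox matches the mm dimensions, user units are millimetres directly. The only transform is the Y-flip y_m = 131.600 − y_svg.

Shape 1 is a regular polygon drawn with `<path>`. Its stroke #0000ff means cut at S838, F930. After flipping Y the toolpath is (7.120,21.959) → (14.405,33.810) → (27.928,30.544) → (29.001,16.674) → (16.141,11.368) → (7.120,21.959), returning to the start.

Shape 2 is a cubic bezier drawn with `<path>`. Its stroke #000000 means score at S607, F2038. After flipping Y the toolpath is (164.916,46.168) → (154.024,46.851) → (124.229,65.556) → (87.895,90.911) → (57.389,111.543) → (45.077,116.079).

G21
G90
G0 X7.120 Y21.959
M3 S838
G01 X14.405 Y33.810 F930
G01 X27.928 Y30.544
G01 X29.001 Y16.674
G01 X16.141 Y11.368
G01 X7.120 Y21.959
M5
G0 X164.916 Y46.168
M3 S607
G01 X154.024 Y46.851 F2038
G01 X124.229 Y65.556
G01 X87.895 Y90.911
G01 X57.389 Y111.543
G01 X45.077 Y116.079
M5
G0 X0.000 Y0.000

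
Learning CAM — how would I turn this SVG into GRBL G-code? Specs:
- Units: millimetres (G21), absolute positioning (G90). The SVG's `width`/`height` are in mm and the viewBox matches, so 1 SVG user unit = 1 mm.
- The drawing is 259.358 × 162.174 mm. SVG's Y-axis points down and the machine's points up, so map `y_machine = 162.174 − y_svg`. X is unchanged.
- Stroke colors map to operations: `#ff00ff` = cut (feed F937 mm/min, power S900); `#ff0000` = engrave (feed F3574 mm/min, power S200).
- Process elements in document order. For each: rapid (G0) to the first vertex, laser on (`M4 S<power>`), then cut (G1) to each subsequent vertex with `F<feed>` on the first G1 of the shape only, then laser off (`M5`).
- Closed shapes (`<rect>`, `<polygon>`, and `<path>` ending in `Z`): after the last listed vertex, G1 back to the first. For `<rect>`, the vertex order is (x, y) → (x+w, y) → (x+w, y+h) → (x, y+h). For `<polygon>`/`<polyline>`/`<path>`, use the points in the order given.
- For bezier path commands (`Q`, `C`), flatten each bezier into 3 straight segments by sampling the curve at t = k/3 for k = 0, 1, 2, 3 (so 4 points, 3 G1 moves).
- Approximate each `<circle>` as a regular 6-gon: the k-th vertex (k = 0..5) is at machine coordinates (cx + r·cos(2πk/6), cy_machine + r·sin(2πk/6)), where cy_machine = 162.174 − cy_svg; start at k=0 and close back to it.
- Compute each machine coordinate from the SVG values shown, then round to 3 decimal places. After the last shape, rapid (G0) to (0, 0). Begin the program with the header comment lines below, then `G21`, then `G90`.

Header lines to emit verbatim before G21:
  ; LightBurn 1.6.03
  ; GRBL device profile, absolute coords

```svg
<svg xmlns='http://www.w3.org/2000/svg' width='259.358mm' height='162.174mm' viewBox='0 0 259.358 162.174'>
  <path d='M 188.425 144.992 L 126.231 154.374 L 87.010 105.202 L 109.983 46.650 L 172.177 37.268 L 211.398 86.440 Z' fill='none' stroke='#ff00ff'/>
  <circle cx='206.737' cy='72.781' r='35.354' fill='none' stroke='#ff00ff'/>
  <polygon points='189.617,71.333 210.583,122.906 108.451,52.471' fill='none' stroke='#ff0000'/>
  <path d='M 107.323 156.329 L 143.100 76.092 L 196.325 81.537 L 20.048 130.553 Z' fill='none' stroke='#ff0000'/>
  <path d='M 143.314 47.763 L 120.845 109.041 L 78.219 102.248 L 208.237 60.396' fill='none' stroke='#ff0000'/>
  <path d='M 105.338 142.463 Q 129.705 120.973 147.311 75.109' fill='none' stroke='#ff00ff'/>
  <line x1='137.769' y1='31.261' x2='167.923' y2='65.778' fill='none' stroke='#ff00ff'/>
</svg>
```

viewBox `0 0 259.358 162.174` with mm width/height → 1 unit = 1 mm. Flip: y_m = 162.174 − y_svg.

**Shape 1** — `<path>` regular polygon, stroke `#ff00ff` → cut (S900, F937). Machine vertices: (188.425,17.182) → (126.231,7.800) → (87.010,56.972) → (109.983,115.524) → (172.177,124.906) → (211.398,75.734) → (188.425,17.182). Closed: final G1 returns to the first vertex.

**Shape 2** — `<circle>` circle, stroke `#ff00ff` → cut (S900, F937). Machine vertices: (242.091,89.393) → (224.414,120.010) → (189.060,120.010) → (171.383,89.393) → (189.060,58.776) → (224.414,58.776) → (242.091,89.393). Closed: final G1 returns to the first vertex.

**Shape 3** — `<polygon>` closed polygon, stroke `#ff0000` → engrave (S200, F3574). Machine vertices: (189.617,90.841) → (210.583,39.268) → (108.451,109.703) → (189.617,90.841). Closed: final G1 returns to the first vertex.

**Shape 4** — `<path>` closed polygon, stroke `#ff0000` → engrave (S200, F3574). Machine vertices: (107.323,5.845) → (143.100,86.082) → (196.325,80.637) → (20.048,31.621) → (107.323,5.845). Closed: final G1 returns to the first vertex.

**Shape 5** — `<path>` open polyline, stroke `#ff0000` → engrave (S200, F3574). Machine vertices: (143.314,114.411) → (120.845,53.133) → (78.219,59.926) → (208.237,101.778). Open path.

**Shape 6** — `<path>` quadratic bezier, stroke `#ff00ff` → cut (S900, F937). Control points (SVG): P0=(105.338,142.463), P1=(129.705,120.973), P2=(147.311,75.109); sampled at t=k/3. Machine vertices: (105.338,19.711) → (120.831,36.746) → (134.822,59.197) → (147.311,87.065). Open path.

**Shape 7** — `<line>` line segment, stroke `#ff00ff` → cut (S900, F937). Machine vertices: (137.769,130.913) → (167.923,96.396). Open path.

; LightBurn 1.6.03
; GRBL device profile, absolute coords
G21
G90
G0 X188.425 Y17.182
M4 S900
G1 X126.231 Y7.800 F937
G1 X87.010 Y56.972
G1 X109.983 Y115.524
G1 X172.177 Y124.906
G1 X211.398 Y75.734
G1 X188.425 Y17.182
M5
G0 X242.091 Y89.393
M4 S900
G1 X224.414 Y120.010 F937
G1 X189.060 Y120.010
G1 X171.383 Y89.393
G1 X189.060 Y58.776
G1 X224.414 Y58.776
G1 X242.091 Y89.393
M5
G0 X189.617 Y90.841
M4 S200
G1 X210.583 Y39.268 F3574
G1 X108.451 Y109.703
G1 X189.617 Y90.841
M5
G0 X107.323 Y5.845
M4 S200
G1 X143.100 Y86.082 F3574
G1 X196.325 Y80.637
G1 X20.048 Y31.621
G1 X107.323 Y5.845
M5
G0 X143.314 Y114.411
M4 S200
G1 X120.845 Y53.133 F3574
G1 X78.219 Y59.926
G1 X208.237 Y101.778
M5
G0 X105.338 Y19.711
M4 S900
G1 X120.831 Y36.746 F937
G1 X134.822 Y59.197
G1 X147.311 Y87.065
M5
G0 X137.769 Y130.913
M4 S900
G1 X167.923 Y96.396 F937
M5
G0 X0.000 Y0.000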